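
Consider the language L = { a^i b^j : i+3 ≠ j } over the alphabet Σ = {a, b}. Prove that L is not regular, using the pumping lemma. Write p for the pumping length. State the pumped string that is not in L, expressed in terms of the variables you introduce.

Toward a contradiction, assume L is regular with pumping length p.
Choose w = a^p b^{p+p!+3}. Since p ≠ (p+p!+3)-3 = p+p!, w ∈ L; and |w| ≥ p.
By the pumping lemma, w = xyz with |xy| ≤ p and |y| > 0.
The first p characters of w are a's, so xy (and hence y) consists only of a's. Write y = a^k, 1 ≤ k ≤ p.
Since 1 ≤ k ≤ p, k divides p!; set t = 1 + p!/k. Then xy^t z has p + (p!/k)·k = p + p! copies of a. Now the a-count is p+p! and (b-count)-3 = (p+p!+3)-3 = p+p!, so i+3 ≠ j fails. So xy^t z = a^{p+p!} b^{p+p!+3} ∉ L.
This contradicts the pumping lemma, so L is not regular.

a^{p+p!} b^{p+p!+3}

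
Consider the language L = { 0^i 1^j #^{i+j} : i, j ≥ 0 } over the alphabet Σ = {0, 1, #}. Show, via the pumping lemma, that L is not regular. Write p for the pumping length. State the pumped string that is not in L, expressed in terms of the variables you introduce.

Suppose for contradiction that L is regular, and let p be the pumping length.
Take w = 0^p 1^p #^{2p} ∈ L (with i=j=p, i+j=2p), |w| = 4p ≥ p.
Write w = xyz as guaranteed by the lemma, with |xy| ≤ p and |y| > 0.
Since the first p symbols of w are all 0's and |xy| ≤ p, y lies entirely in the leading 0-block: y = 0^k for some k with 1 ≤ k ≤ p.
Consider xy^2z = 0^{p+k} 1^p #^{2p}. Now the 0- and 1-counts sum to 2p+k, but the #-count is 2p ≠ 2p+k. So xy^2z ∉ L.
This contradicts the pumping lemma, so L is not regular.

0^{p+k} 1^p #^{2p}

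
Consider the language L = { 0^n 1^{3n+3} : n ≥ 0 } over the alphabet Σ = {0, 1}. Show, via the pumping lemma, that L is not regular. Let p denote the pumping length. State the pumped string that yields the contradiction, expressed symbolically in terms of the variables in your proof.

Toward a contradiction, assume L is regular with pumping length p.
Choose w = 0^p 1^{3p+3}, which is in L with |w| = 4p+3 ≥ p.
By the pumping lemma, w = xyz with |xy| ≤ p and |y| ≥ 1.
Since the first p symbols of w are all 0's and |xy| ≤ p, y lies entirely in the leading 0-block: y = 0^k for some k with 1 ≤ k ≤ p.
Pump with i = 2: xy^2z = 0^{p+k} 1^{3p+3}. For this to lie in L we would need 3p+3 = 3(p+k)+3, which forces k = 0. But k ≥ 1, so xy^2z ∉ L.
This is a contradiction; hence L is not regular.

0^{p+k} 1^{3p+3}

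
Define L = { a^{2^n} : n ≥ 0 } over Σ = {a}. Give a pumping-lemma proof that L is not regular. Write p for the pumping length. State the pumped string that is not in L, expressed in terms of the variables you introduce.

a^{2^p+k}

Assume L is regular. Let p be the pumping length given by the pumping lemma.
Take w = a^{2^p} ∈ L with |w| = 2^p ≥ p.
The pumping lemma gives a decomposition w = xyz where |xy| ≤ p and y is nonempty.
Then y = a^k for some k with 1 ≤ k ≤ p.
Pump with i = 2: xy^2z = a^{2^p+k}. Since 1 ≤ k ≤ p < 2^p, we have 2^p < 2^p+k < 2^{p+1}, so 2^p+k is not a power of 2. So xy^2z ∉ L.
This is a contradiction; hence L is not regular.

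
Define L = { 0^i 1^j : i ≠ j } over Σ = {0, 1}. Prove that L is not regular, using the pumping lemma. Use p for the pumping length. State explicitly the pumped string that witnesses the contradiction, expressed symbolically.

0^{p+p!} 1^{p+p!}

Suppose for contradiction that L is regular, and let p be the pumping length.
Choose w = 0^p 1^{p+p!}. Since p ≠ p+p!, w ∈ L; and |w| ≥ p.
Write w = xyz as guaranteed by the lemma, with |xy| ≤ p and y is nonempty.
Since the first p symbols of w are all 0's and |xy| ≤ p, y lies entirely in the leading 0-block: y = 0^k for some k with 1 ≤ k ≤ p.
Since 1 ≤ k ≤ p, k divides p!; set t = 1 + p!/k. Then xy^t z has p + (p!/k)·k = p + p! copies of 0. Now the 0-count equals the 1-count, so i ≠ j fails. So xy^t z = 0^{p+p!} 1^{p+p!} ∉ L.
Contradiction. Therefore L is not regular.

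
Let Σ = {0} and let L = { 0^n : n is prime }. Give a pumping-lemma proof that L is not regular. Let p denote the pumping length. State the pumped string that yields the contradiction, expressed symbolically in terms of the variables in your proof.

Assume L is regular. Let p be the pumping length given by the pumping lemma.
Let q be a prime with q ≥ p+2 (infinitely many primes exist), and take w = 0^q ∈ L with |w| = q ≥ p.
The pumping lemma gives a decomposition w = xyz where |xy| ≤ p and |y| ≥ 1.
Then y = 0^k for some k with 1 ≤ k ≤ p.
Since 1 ≤ k ≤ p, |xz| = q-k. Pump with i = q+1: |xy^{q+1}z| = (q-k)+(q+1)k = q+qk = q(1+k), which is composite (both factors ≥ 2). So xy^{q+1}z = 0^{q(1+k)} ∉ L.
Contradiction. Therefore L is not regular.

0^{q(1+k)}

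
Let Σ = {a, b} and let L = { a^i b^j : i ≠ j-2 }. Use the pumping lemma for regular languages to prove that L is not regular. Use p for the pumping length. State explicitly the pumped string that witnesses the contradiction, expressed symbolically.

a^{p+p!} b^{p+p!+2}

Suppose for contradiction that L is regular, and let p be the pumping length.
Choose w = a^p b^{p+p!+2}. Since p ≠ (p+p!+2)-2 = p+p!, w ∈ L; and |w| ≥ p.
By the pumping lemma, w = xyz with |xy| ≤ p and |y| > 0.
The first p characters of w are a's, so xy (and hence y) consists only of a's. Write y = a^k, 1 ≤ k ≤ p.
Since 1 ≤ k ≤ p, k divides p!; set t = 1 + p!/k. Then xy^t z has p + (p!/k)·k = p + p! copies of a. Now the a-count is p+p! and (b-count)-2 = (p+p!+2)-2 = p+p!, so i ≠ j-2 fails. So xy^t z = a^{p+p!} b^{p+p!+2} ∉ L.
This contradicts the pumping lemma, so L is not regular.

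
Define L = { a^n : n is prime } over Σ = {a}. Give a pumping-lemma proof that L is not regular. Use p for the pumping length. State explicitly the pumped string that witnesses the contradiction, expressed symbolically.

Suppose for contradiction that L is regular, and let p be the pumping length.
Let q be a prime with q ≥ p+2 (infinitely many primes exist), and take w = a^q ∈ L with |w| = q ≥ p.
The pumping lemma gives a decomposition w = xyz where |xy| ≤ p and |y| > 0.
Then y = a^k for some k with 1 ≤ k ≤ p.
Since 1 ≤ k ≤ p, |xz| = q-k. Pump with i = q+1: |xy^{q+1}z| = (q-k)+(q+1)k = q+qk = q(1+k), which is composite (both factors ≥ 2). So xy^{q+1}z = a^{q(1+k)} ∉ L.
This contradicts the pumping lemma, so L is not regular.

a^{q(1+k)}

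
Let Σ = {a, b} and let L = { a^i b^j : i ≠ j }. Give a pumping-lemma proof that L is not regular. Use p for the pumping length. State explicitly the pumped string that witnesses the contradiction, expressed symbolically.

a^{p+p!} b^{p+p!}

Suppose for contradiction that L is regular, and let p be the pumping length.
Choose w = a^p b^{p+p!}. Since p ≠ p+p!, w ∈ L; and |w| ≥ p.
Write w = xyz as guaranteed by the lemma, with |xy| ≤ p and |y| > 0.
Since the first p symbols of w are all a's and |xy| ≤ p, y lies entirely in the leading a-block: y = a^k for some k with 1 ≤ k ≤ p.
Since 1 ≤ k ≤ p, k divides p!; set t = 1 + p!/k. Then xy^t z has p + (p!/k)·k = p + p! copies of a. Now the a-count equals the b-count, so i ≠ j fails. So xy^t z = a^{p+p!} b^{p+p!} ∉ L.
This is a contradiction; hence L is not regular.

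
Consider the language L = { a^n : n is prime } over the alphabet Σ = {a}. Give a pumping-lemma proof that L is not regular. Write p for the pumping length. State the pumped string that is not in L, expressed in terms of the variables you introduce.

a^{q(1+k)}

Toward a contradiction, assume L is regular with pumping length p.
Let q be a prime with q ≥ p+2 (infinitely many primes exist), and take w = a^q ∈ L with |w| = q ≥ p.
The pumping lemma gives a decomposition w = xyz where |xy| ≤ p and |y| > 0.
Then y = a^k for some k with 1 ≤ k ≤ p.
Since 1 ≤ k ≤ p, |xz| = q-k. Pump with i = q+1: |xy^{q+1}z| = (q-k)+(q+1)k = q+qk = q(1+k), which is composite (both factors ≥ 2). So xy^{q+1}z = a^{q(1+k)} ∉ L.
This contradicts the pumping lemma, so L is not regular.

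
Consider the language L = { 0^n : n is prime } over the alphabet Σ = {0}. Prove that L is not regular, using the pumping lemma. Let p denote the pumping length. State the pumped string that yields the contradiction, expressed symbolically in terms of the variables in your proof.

Assume L is regular. Let p be the pumping length given by the pumping lemma.
Let q be a prime with q ≥ p+2 (infinitely many primes exist), and take w = 0^q ∈ L with |w| = q ≥ p.
The pumping lemma gives a decomposition w = xyz where |xy| ≤ p and |y| ≥ 1.
Then y = 0^k for some k with 1 ≤ k ≤ p.
Since 1 ≤ k ≤ p, |xz| = q-k. Pump with i = q+1: |xy^{q+1}z| = (q-k)+(q+1)k = q+qk = q(1+k), which is composite (both factors ≥ 2). So xy^{q+1}z = 0^{q(1+k)} ∉ L.
This is a contradiction; hence L is not regular.

0^{q(1+k)}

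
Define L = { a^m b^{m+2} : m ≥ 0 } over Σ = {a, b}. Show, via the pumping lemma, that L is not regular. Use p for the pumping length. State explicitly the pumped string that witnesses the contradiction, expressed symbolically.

Assume L is regular. Let p be the pumping length given by the pumping lemma.
Choose w = a^p b^{p+2}, which is in L with |w| = 2p+2 ≥ p.
By the pumping lemma, w = xyz with |xy| ≤ p and |y| > 0.
The first p characters of w are a's, so xy (and hence y) consists only of a's. Write y = a^k, 1 ≤ k ≤ p.
Pump with i = 2: xy^2z = a^{p+k} b^{p+2}. For this to lie in L we would need p+2 = (p+k)+2, which forces k = 0. But k ≥ 1, so xy^2z ∉ L.
Contradiction. Therefore L is not regular.

a^{p+k} b^{p+2}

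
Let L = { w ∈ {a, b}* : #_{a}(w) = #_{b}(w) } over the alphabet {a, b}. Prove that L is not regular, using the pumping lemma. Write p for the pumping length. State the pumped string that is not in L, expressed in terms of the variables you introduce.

a^{p+k} b^p

Toward a contradiction, assume L is regular with pumping length p.
Choose w = a^p b^p ∈ L with |w| = 2p ≥ p.
Write w = xyz as guaranteed by the lemma, with |xy| ≤ p and |y| > 0.
The first p characters of w are a's, so xy (and hence y) consists only of a's. Write y = a^k, 1 ≤ k ≤ p.
Pump with i = 2: xy^2z = a^{p+k} b^p has p+k occurrences of a but only p of b. Since k ≥ 1 the counts differ, so xy^2z ∉ L.
This is a contradiction; hence L is not regular.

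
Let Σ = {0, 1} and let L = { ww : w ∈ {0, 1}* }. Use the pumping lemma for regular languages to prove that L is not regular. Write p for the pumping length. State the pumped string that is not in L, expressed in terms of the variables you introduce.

Toward a contradiction, assume L is regular with pumping length p.
Take w = 0^p 1^p 0^p 1^p = uu where u = 0^p1^p; then w ∈ L and |w| = 4p ≥ p.
The pumping lemma gives a decomposition w = xyz where |xy| ≤ p and y is nonempty.
Because |xy| ≤ p and w begins with p copies of 0, we have y = 0^k with 1 ≤ k ≤ p.
Pump with i = 2: xy^2z = 0^{p+k} 1^p 0^p 1^p, of length 4p+k. Suppose this equals vv. The string starts with 0 and ends with 1, so v does too; thus the boundary between the two copies of v is a 1→0 transition. There is exactly one such transition, at position 2p+k, so |v| = 2p+k and |vv| = 4p+2k ≠ 4p+k since k ≥ 1. So xy^2z ∉ L.
This is a contradiction; hence L is not regular.

0^{p+k} 1^p 0^p 1^p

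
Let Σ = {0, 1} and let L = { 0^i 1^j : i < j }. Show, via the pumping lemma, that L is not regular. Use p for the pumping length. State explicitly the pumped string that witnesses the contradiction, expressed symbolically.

0^{p+k} 1^{p+1}

Suppose for contradiction that L is regular, and let p be the pumping length.
Choose w = 0^p 1^{p+1} ∈ L, with |w| = 2p+1 ≥ p.
By the pumping lemma, w = xyz with |xy| ≤ p and |y| > 0.
The first p characters of w are 0's, so xy (and hence y) consists only of 0's. Write y = 0^k, 1 ≤ k ≤ p.
Consider xy^2z = 0^{p+k} 1^{p+1}. Since k ≥ 1, the 0-count p+k is at least p+1, so i < j fails; thus xy^2z ∉ L.
This is a contradiction; hence L is not regular.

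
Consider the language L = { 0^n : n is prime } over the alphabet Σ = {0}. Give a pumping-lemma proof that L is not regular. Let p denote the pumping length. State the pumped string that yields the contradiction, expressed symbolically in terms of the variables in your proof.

0^{q(1+k)}

Suppose for contradiction that L is regular, and let p be the pumping length.
Let q be a prime with q ≥ p+2 (infinitely many primes exist), and take w = 0^q ∈ L with |w| = q ≥ p.
The pumping lemma gives a decomposition w = xyz where |xy| ≤ p and |y| ≥ 1.
Then y = 0^k for some k with 1 ≤ k ≤ p.
Since 1 ≤ k ≤ p, |xz| = q-k. Pump with i = q+1: |xy^{q+1}z| = (q-k)+(q+1)k = q+qk = q(1+k), which is composite (both factors ≥ 2). So xy^{q+1}z = 0^{q(1+k)} ∉ L.
Contradiction. Therefore L is not regular.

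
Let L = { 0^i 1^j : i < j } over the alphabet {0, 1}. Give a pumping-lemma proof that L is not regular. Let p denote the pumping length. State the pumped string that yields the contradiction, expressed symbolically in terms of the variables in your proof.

0^{p+k} 1^{p+1}

Suppose for contradiction that L is regular, and let p be the pumping length.
Choose w = 0^p 1^{p+1} ∈ L, with |w| = 2p+1 ≥ p.
By the pumping lemma, w = xyz with |xy| ≤ p and y is nonempty.
The first p characters of w are 0's, so xy (and hence y) consists only of 0's. Write y = 0^k, 1 ≤ k ≤ p.
Consider xy^2z = 0^{p+k} 1^{p+1}. Since k ≥ 1, the 0-count p+k is at least p+1, so i < j fails; thus xy^2z ∉ L.
This contradicts the pumping lemma, so L is not regular.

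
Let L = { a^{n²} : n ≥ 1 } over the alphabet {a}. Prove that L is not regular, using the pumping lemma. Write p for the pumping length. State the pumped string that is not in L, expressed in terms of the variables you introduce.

Assume L is regular; let p be its pumping constant.
Take w = a^{p²} ∈ L with |w| = p² ≥ p.
By the pumping lemma, w = xyz with |xy| ≤ p and |y| > 0.
Then y = a^k for some k with 1 ≤ k ≤ p.
Pump with i = 2: xy^2z = a^{p²+k}. Since 1 ≤ k ≤ p, p² < p²+k ≤ p²+p < (p+1)², so p²+k lies strictly between consecutive squares and is not a perfect square. So xy^2z ∉ L.
Contradiction. Therefore L is not regular.

a^{p²+k}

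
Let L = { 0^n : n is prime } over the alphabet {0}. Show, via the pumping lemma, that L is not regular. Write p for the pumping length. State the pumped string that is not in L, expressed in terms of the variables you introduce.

0^{q(1+k)}

Assume L is regular; let p be its pumping constant.
Let q be a prime with q ≥ p+2 (infinitely many primes exist), and take w = 0^q ∈ L with |w| = q ≥ p.
By the pumping lemma, w = xyz with |xy| ≤ p and |y| > 0.
Then y = 0^k for some k with 1 ≤ k ≤ p.
Since 1 ≤ k ≤ p, |xz| = q-k. Pump with i = q+1: |xy^{q+1}z| = (q-k)+(q+1)k = q+qk = q(1+k), which is composite (both factors ≥ 2). So xy^{q+1}z = 0^{q(1+k)} ∉ L.
This is a contradiction; hence L is not regular.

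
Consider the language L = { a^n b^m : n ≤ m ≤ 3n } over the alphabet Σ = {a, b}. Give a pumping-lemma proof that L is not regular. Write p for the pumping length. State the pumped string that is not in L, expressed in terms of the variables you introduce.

Suppose for contradiction that L is regular, and let p be the pumping length.
Take w = a^p b^p ∈ L (since p ≤ p ≤ 3p), with |w| = 2p ≥ p.
By the pumping lemma, w = xyz with |xy| ≤ p and y is nonempty.
Because |xy| ≤ p and w begins with p copies of a, we have y = a^k with 1 ≤ k ≤ p.
Pump with i = 2: xy^2z = a^{p+k} b^p. Now n = p+k > p = m, so the condition n ≤ m fails. Thus xy^2z ∉ L.
Contradiction. Therefore L is not regular.

a^{p+k} b^p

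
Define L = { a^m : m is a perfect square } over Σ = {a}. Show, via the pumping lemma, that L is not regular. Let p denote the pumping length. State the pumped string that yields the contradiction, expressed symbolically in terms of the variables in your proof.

Toward a contradiction, assume L is regular with pumping length p.
Take w = a^{p²} ∈ L with |w| = p² ≥ p.
By the pumping lemma, w = xyz with |xy| ≤ p and y is nonempty.
Then y = a^k for some k with 1 ≤ k ≤ p.
Pump with i = 2: xy^2z = a^{p²+k}. Since 1 ≤ k ≤ p, p² < p²+k ≤ p²+p < (p+1)², so p²+k lies strictly between consecutive squares and is not a perfect square. So xy^2z ∉ L.
This is a contradiction; hence L is not regular.

a^{p²+k}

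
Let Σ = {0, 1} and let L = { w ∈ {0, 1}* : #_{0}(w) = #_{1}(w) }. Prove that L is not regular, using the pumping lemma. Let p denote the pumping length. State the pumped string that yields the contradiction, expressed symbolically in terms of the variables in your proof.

Assume L is regular. Let p be the pumping length given by the pumping lemma.
Choose w = 0^p 1^p ∈ L with |w| = 2p ≥ p.
The pumping lemma gives a decomposition w = xyz where |xy| ≤ p and y is nonempty.
The first p characters of w are 0's, so xy (and hence y) consists only of 0's. Write y = 0^k, 1 ≤ k ≤ p.
Pump with i = 2: xy^2z = 0^{p+k} 1^p has p+k occurrences of 0 but only p of 1. Since k ≥ 1 the counts differ, so xy^2z ∉ L.
Contradiction. Therefore L is not regular.

0^{p+k} 1^p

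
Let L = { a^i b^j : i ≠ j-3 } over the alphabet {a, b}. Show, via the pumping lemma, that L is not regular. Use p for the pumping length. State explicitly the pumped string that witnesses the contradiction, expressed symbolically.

Assume L is regular; let p be its pumping constant.
Choose w = a^p b^{p+p!+3}. Since p ≠ (p+p!+3)-3 = p+p!, w ∈ L; and |w| ≥ p.
Write w = xyz as guaranteed by the lemma, with |xy| ≤ p and |y| ≥ 1.
The first p characters of w are a's, so xy (and hence y) consists only of a's. Write y = a^k, 1 ≤ k ≤ p.
Since 1 ≤ k ≤ p, k divides p!; set t = 1 + p!/k. Then xy^t z has p + (p!/k)·k = p + p! copies of a. Now the a-count is p+p! and (b-count)-3 = (p+p!+3)-3 = p+p!, so i ≠ j-3 fails. So xy^t z = a^{p+p!} b^{p+p!+3} ∉ L.
Contradiction. Therefore L is not regular.

a^{p+p!} b^{p+p!+3}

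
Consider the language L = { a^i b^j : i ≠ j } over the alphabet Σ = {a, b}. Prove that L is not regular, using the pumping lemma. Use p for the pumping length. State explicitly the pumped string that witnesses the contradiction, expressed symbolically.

Suppose for contradiction that L is regular, and let p be the pumping length.
Choose w = a^p b^{p+p!}. Since p ≠ p+p!, w ∈ L; and |w| ≥ p.
The pumping lemma gives a decomposition w = xyz where |xy| ≤ p and |y| ≥ 1.
The first p characters of w are a's, so xy (and hence y) consists only of a's. Write y = a^k, 1 ≤ k ≤ p.
Since 1 ≤ k ≤ p, k divides p!; set t = 1 + p!/k. Then xy^t z has p + (p!/k)·k = p + p! copies of a. Now the a-count equals the b-count, so i ≠ j fails. So xy^t z = a^{p+p!} b^{p+p!} ∉ L.
Contradiction. Therefore L is not regular.

a^{p+p!} b^{p+p!}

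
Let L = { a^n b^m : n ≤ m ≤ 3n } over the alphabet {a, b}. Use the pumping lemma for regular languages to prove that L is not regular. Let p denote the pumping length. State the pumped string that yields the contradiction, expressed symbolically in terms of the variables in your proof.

a^{p+k} b^p

Assume L is regular; let p be its pumping constant.
Take w = a^p b^p ∈ L (since p ≤ p ≤ 3p), with |w| = 2p ≥ p.
By the pumping lemma, w = xyz with |xy| ≤ p and |y| > 0.
Since the first p symbols of w are all a's and |xy| ≤ p, y lies entirely in the leading a-block: y = a^k for some k with 1 ≤ k ≤ p.
Pump with i = 2: xy^2z = a^{p+k} b^p. Now n = p+k > p = m, so the condition n ≤ m fails. Thus xy^2z ∉ L.
This is a contradiction; hence L is not regular.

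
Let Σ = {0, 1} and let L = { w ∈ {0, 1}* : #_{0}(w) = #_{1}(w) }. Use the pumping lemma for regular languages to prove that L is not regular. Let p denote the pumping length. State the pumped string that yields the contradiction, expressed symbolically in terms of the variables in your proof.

Assume L is regular; let p be its pumping constant.
Choose w = 0^p 1^p ∈ L with |w| = 2p ≥ p.
The pumping lemma gives a decomposition w = xyz where |xy| ≤ p and |y| ≥ 1.
The first p characters of w are 0's, so xy (and hence y) consists only of 0's. Write y = 0^k, 1 ≤ k ≤ p.
Pump with i = 2: xy^2z = 0^{p+k} 1^p has p+k occurrences of 0 but only p of 1. Since k ≥ 1 the counts differ, so xy^2z ∉ L.
This is a contradiction; hence L is not regular.

0^{p+k} 1^p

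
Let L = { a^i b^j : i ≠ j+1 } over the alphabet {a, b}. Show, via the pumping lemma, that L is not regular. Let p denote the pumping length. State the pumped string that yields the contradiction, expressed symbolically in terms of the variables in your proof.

a^{p+p!} b^{p+p!-1}

Suppose for contradiction that L is regular, and let p be the pumping length.
Choose w = a^p b^{p+p!-1}. Since p ≠ (p+p!-1)+1 = p+p!, w ∈ L; and |w| ≥ p.
The pumping lemma gives a decomposition w = xyz where |xy| ≤ p and |y| ≥ 1.
The first p characters of w are a's, so xy (and hence y) consists only of a's. Write y = a^k, 1 ≤ k ≤ p.
Since 1 ≤ k ≤ p, k divides p!; set t = 1 + p!/k. Then xy^t z has p + (p!/k)·k = p + p! copies of a. Now the a-count is p+p! and (b-count)+1 = (p+p!-1)+1 = p+p!, so i ≠ j+1 fails. So xy^t z = a^{p+p!} b^{p+p!-1} ∉ L.
This is a contradiction; hence L is not regular.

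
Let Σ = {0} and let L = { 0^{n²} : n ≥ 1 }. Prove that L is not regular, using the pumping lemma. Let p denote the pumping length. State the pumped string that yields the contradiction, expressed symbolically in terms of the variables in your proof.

Assume L is regular; let p be its pumping constant.
Take w = 0^{p²} ∈ L with |w| = p² ≥ p.
The pumping lemma gives a decomposition w = xyz where |xy| ≤ p and |y| ≥ 1.
Then y = 0^k for some k with 1 ≤ k ≤ p.
Pump with i = 2: xy^2z = 0^{p²+k}. Since 1 ≤ k ≤ p, p² < p²+k ≤ p²+p < (p+1)², so p²+k lies strictly between consecutive squares and is not a perfect square. So xy^2z ∉ L.
This is a contradiction; hence L is not regular.

0^{p²+k}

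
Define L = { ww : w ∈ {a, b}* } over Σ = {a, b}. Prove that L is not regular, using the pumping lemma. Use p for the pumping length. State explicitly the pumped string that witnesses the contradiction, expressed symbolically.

a^{p+k} b^p a^p b^p

Assume L is regular; let p be its pumping constant.
Take w = a^p b^p a^p b^p = uu where u = a^pb^p; then w ∈ L and |w| = 4p ≥ p.
By the pumping lemma, w = xyz with |xy| ≤ p and y is nonempty.
Since the first p symbols of w are all a's and |xy| ≤ p, y lies entirely in the leading a-block: y = a^k for some k with 1 ≤ k ≤ p.
Pump with i = 2: xy^2z = a^{p+k} b^p a^p b^p, of length 4p+k. Suppose this equals vv. The string starts with a and ends with b, so v does too; thus the boundary between the two copies of v is a b→a transition. There is exactly one such transition, at position 2p+k, so |v| = 2p+k and |vv| = 4p+2k ≠ 4p+k since k ≥ 1. So xy^2z ∉ L.
This is a contradiction; hence L is not regular.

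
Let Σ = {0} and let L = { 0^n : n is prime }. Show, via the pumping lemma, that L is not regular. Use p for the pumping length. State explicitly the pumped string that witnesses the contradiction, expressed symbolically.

Suppose for contradiction that L is regular, and let p be the pumping length.
Let q be a prime with q ≥ p+2 (infinitely many primes exist), and take w = 0^q ∈ L with |w| = q ≥ p.
The pumping lemma gives a decomposition w = xyz where |xy| ≤ p and |y| > 0.
Then y = 0^k for some k with 1 ≤ k ≤ p.
Since 1 ≤ k ≤ p, |xz| = q-k. Pump with i = q+1: |xy^{q+1}z| = (q-k)+(q+1)k = q+qk = q(1+k), which is composite (both factors ≥ 2). So xy^{q+1}z = 0^{q(1+k)} ∉ L.
This is a contradiction; hence L is not regular.

0^{q(1+k)}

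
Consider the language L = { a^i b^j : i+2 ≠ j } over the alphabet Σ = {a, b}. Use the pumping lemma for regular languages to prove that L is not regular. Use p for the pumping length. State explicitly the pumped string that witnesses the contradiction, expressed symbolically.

a^{p+p!} b^{p+p!+2}

Toward a contradiction, assume L is regular with pumping length p.
Choose w = a^p b^{p+p!+2}. Since p ≠ (p+p!+2)-2 = p+p!, w ∈ L; and |w| ≥ p.
By the pumping lemma, w = xyz with |xy| ≤ p and y is nonempty.
The first p characters of w are a's, so xy (and hence y) consists only of a's. Write y = a^k, 1 ≤ k ≤ p.
Since 1 ≤ k ≤ p, k divides p!; set t = 1 + p!/k. Then xy^t z has p + (p!/k)·k = p + p! copies of a. Now the a-count is p+p! and (b-count)-2 = (p+p!+2)-2 = p+p!, so i+2 ≠ j fails. So xy^t z = a^{p+p!} b^{p+p!+2} ∉ L.
This is a contradiction; hence L is not regular.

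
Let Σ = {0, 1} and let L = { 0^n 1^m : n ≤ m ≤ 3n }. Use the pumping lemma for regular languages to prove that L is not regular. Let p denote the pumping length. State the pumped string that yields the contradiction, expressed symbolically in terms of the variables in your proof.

0^{p+k} 1^p

Assume L is regular. Let p be the pumping length given by the pumping lemma.
Take w = 0^p 1^p ∈ L (since p ≤ p ≤ 3p), with |w| = 2p ≥ p.
Write w = xyz as guaranteed by the lemma, with |xy| ≤ p and |y| > 0.
Because |xy| ≤ p and w begins with p copies of 0, we have y = 0^k with 1 ≤ k ≤ p.
Pump with i = 2: xy^2z = 0^{p+k} 1^p. Now n = p+k > p = m, so the condition n ≤ m fails. Thus xy^2z ∉ L.
This is a contradiction; hence L is not regular.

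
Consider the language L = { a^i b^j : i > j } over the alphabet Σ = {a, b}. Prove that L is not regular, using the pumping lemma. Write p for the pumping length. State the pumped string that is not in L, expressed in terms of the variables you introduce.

a^{p+1-k} b^p

Assume L is regular. Let p be the pumping length given by the pumping lemma.
Choose w = a^{p+1} b^p ∈ L, with |w| = 2p+1 ≥ p.
By the pumping lemma, w = xyz with |xy| ≤ p and |y| > 0.
Because |xy| ≤ p and w begins with p copies of a, we have y = a^k with 1 ≤ k ≤ p.
Consider xy^0z = xz = a^{p+1-k} b^p. Since k ≥ 1, the a-count p+1-k is at most p, so i > j fails; thus xz ∉ L.
Contradiction. Therefore L is not regular.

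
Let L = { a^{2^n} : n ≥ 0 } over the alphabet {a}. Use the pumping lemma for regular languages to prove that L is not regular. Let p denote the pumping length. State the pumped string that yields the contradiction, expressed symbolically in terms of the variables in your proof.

a^{2^p+k}

Assume L is regular; let p be its pumping constant.
Take w = a^{2^p} ∈ L with |w| = 2^p ≥ p.
Write w = xyz as guaranteed by the lemma, with |xy| ≤ p and |y| > 0.
Then y = a^k for some k with 1 ≤ k ≤ p.
Pump with i = 2: xy^2z = a^{2^p+k}. Since 1 ≤ k ≤ p < 2^p, we have 2^p < 2^p+k < 2^{p+1}, so 2^p+k is not a power of 2. So xy^2z ∉ L.
This is a contradiction; hence L is not regular.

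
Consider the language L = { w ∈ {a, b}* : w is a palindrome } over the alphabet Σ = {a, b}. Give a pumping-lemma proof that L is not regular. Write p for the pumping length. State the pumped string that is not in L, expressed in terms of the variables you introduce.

a^{p+k} b a^p

Toward a contradiction, assume L is regular with pumping length p.
Take w = a^p b a^p, a palindrome of length 2p+1 ≥ p.
By the pumping lemma, w = xyz with |xy| ≤ p and |y| ≥ 1.
Since the first p symbols of w are all a's and |xy| ≤ p, y lies entirely in the leading a-block: y = a^k for some k with 1 ≤ k ≤ p.
Pump with i = 2: xy^2z = a^{p+k} b a^p. Its reverse is a^p b a^{p+k}, which differs from xy^2z since k ≥ 1. So xy^2z is not a palindrome and xy^2z ∉ L.
This contradicts the pumping lemma, so L is not regular.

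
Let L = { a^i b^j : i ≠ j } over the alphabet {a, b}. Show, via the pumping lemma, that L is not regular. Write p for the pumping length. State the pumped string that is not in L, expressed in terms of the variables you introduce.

a^{p+p!} b^{p+p!}

Suppose for contradiction that L is regular, and let p be the pumping length.
Choose w = a^p b^{p+p!}. Since p ≠ p+p!, w ∈ L; and |w| ≥ p.
By the pumping lemma, w = xyz with |xy| ≤ p and |y| > 0.
Since the first p symbols of w are all a's and |xy| ≤ p, y lies entirely in the leading a-block: y = a^k for some k with 1 ≤ k ≤ p.
Since 1 ≤ k ≤ p, k divides p!; set t = 1 + p!/k. Then xy^t z has p + (p!/k)·k = p + p! copies of a. Now the a-count equals the b-count, so i ≠ j fails. So xy^t z = a^{p+p!} b^{p+p!} ∉ L.
Contradiction. Therefore L is not regular.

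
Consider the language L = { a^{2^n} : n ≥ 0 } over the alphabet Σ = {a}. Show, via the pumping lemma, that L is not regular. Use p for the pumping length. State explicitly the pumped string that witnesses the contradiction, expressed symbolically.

Assume L is regular; let p be its pumping constant.
Take w = a^{2^p} ∈ L with |w| = 2^p ≥ p.
Write w = xyz as guaranteed by the lemma, with |xy| ≤ p and y is nonempty.
Then y = a^k for some k with 1 ≤ k ≤ p.
Pump with i = 2: xy^2z = a^{2^p+k}. Since 1 ≤ k ≤ p < 2^p, we have 2^p < 2^p+k < 2^{p+1}, so 2^p+k is not a power of 2. So xy^2z ∉ L.
Contradiction. Therefore L is not regular.

a^{2^p+k}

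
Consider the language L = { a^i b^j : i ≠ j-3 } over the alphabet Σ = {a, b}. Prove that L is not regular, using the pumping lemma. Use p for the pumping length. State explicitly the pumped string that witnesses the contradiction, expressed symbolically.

Assume L is regular; let p be its pumping constant.
Choose w = a^p b^{p+p!+3}. Since p ≠ (p+p!+3)-3 = p+p!, w ∈ L; and |w| ≥ p.
Write w = xyz as guaranteed by the lemma, with |xy| ≤ p and y is nonempty.
Since the first p symbols of w are all a's and |xy| ≤ p, y lies entirely in the leading a-block: y = a^k for some k with 1 ≤ k ≤ p.
Since 1 ≤ k ≤ p, k divides p!; set t = 1 + p!/k. Then xy^t z has p + (p!/k)·k = p + p! copies of a. Now the a-count is p+p! and (b-count)-3 = (p+p!+3)-3 = p+p!, so i ≠ j-3 fails. So xy^t z = a^{p+p!} b^{p+p!+3} ∉ L.
This is a contradiction; hence L is not regular.

a^{p+p!} b^{p+p!+3}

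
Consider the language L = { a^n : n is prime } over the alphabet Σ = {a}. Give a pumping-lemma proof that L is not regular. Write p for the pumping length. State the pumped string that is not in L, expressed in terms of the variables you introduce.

a^{q(1+k)}

Suppose for contradiction that L is regular, and let p be the pumping length.
Let q be a prime with q ≥ p+2 (infinitely many primes exist), and take w = a^q ∈ L with |w| = q ≥ p.
The pumping lemma gives a decomposition w = xyz where |xy| ≤ p and |y| > 0.
Then y = a^k for some k with 1 ≤ k ≤ p.
Since 1 ≤ k ≤ p, |xz| = q-k. Pump with i = q+1: |xy^{q+1}z| = (q-k)+(q+1)k = q+qk = q(1+k), which is composite (both factors ≥ 2). So xy^{q+1}z = a^{q(1+k)} ∉ L.
This contradicts the pumping lemma, so L is not regular.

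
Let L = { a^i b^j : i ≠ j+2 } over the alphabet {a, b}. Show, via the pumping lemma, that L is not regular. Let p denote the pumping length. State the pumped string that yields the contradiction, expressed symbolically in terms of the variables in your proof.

Assume L is regular. Let p be the pumping length given by the pumping lemma.
Choose w = a^p b^{p+p!-2}. Since p ≠ (p+p!-2)+2 = p+p!, w ∈ L; and |w| ≥ p.
By the pumping lemma, w = xyz with |xy| ≤ p and y is nonempty.
The first p characters of w are a's, so xy (and hence y) consists only of a's. Write y = a^k, 1 ≤ k ≤ p.
Since 1 ≤ k ≤ p, k divides p!; set t = 1 + p!/k. Then xy^t z has p + (p!/k)·k = p + p! copies of a. Now the a-count is p+p! and (b-count)+2 = (p+p!-2)+2 = p+p!, so i ≠ j+2 fails. So xy^t z = a^{p+p!} b^{p+p!-2} ∉ L.
This contradicts the pumping lemma, so L is not regular.

a^{p+p!} b^{p+p!-2}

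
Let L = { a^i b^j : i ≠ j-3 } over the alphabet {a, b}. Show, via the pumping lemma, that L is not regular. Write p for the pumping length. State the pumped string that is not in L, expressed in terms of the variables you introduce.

Toward a contradiction, assume L is regular with pumping length p.
Choose w = a^p b^{p+p!+3}. Since p ≠ (p+p!+3)-3 = p+p!, w ∈ L; and |w| ≥ p.
Write w = xyz as guaranteed by the lemma, with |xy| ≤ p and |y| ≥ 1.
Since the first p symbols of w are all a's and |xy| ≤ p, y lies entirely in the leading a-block: y = a^k for some k with 1 ≤ k ≤ p.
Since 1 ≤ k ≤ p, k divides p!; set t = 1 + p!/k. Then xy^t z has p + (p!/k)·k = p + p! copies of a. Now the a-count is p+p! and (b-count)-3 = (p+p!+3)-3 = p+p!, so i ≠ j-3 fails. So xy^t z = a^{p+p!} b^{p+p!+3} ∉ L.
This contradicts the pumping lemma, so L is not regular.

a^{p+p!} b^{p+p!+3}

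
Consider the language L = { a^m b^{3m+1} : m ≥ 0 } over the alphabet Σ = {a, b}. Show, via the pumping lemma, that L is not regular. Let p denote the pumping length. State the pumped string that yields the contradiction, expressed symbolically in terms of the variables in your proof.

a^{p+k} b^{3p+1}

Suppose for contradiction that L is regular, and let p be the pumping length.
Take w = a^p b^{3p+1}. Then w ∈ L and |w| = 4p+1 ≥ p.
By the pumping lemma, w = xyz with |xy| ≤ p and |y| ≥ 1.
Since the first p symbols of w are all a's and |xy| ≤ p, y lies entirely in the leading a-block: y = a^k for some k with 1 ≤ k ≤ p.
Pump with i = 2: xy^2z = a^{p+k} b^{3p+1}. For this to lie in L we would need 3p+1 = 3(p+k)+1, which forces k = 0. But k ≥ 1, so xy^2z ∉ L.
Contradiction. Therefore L is not regular.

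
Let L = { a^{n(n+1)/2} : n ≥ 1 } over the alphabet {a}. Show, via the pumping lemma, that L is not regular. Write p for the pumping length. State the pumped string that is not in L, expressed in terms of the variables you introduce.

a^{p(p+1)/2+k}

Assume L is regular; let p be its pumping constant.
Take w = a^{p(p+1)/2} ∈ L with |w| = p(p+1)/2 ≥ p.
Write w = xyz as guaranteed by the lemma, with |xy| ≤ p and |y| ≥ 1.
Then y = a^k for some k with 1 ≤ k ≤ p.
Pump with i = 2: xy^2z = a^{p(p+1)/2+k}. Since 1 ≤ k ≤ p, p(p+1)/2 < p(p+1)/2+k ≤ p(p+1)/2+p < (p+1)(p+2)/2, so p(p+1)/2+k is strictly between consecutive triangular numbers. So xy^2z ∉ L.
Contradiction. Therefore L is not regular.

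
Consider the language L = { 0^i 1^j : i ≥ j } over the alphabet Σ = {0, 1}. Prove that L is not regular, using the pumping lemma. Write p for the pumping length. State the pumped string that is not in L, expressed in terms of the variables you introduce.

Suppose for contradiction that L is regular, and let p be the pumping length.
Choose w = 0^p 1^p ∈ L, with |w| = 2p ≥ p.
Write w = xyz as guaranteed by the lemma, with |xy| ≤ p and |y| > 0.
Since the first p symbols of w are all 0's and |xy| ≤ p, y lies entirely in the leading 0-block: y = 0^k for some k with 1 ≤ k ≤ p.
Consider xy^0z = xz = 0^{p-k} 1^p. Since k ≥ 1, the 0-count p-k is less than p, so i ≥ j fails; thus xz ∉ L.
Contradiction. Therefore L is not regular.

0^{p-k} 1^p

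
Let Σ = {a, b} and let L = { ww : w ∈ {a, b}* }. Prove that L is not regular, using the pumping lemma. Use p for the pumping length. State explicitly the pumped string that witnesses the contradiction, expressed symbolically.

Suppose for contradiction that L is regular, and let p be the pumping length.
Take w = a^p b^p a^p b^p = uu where u = a^pb^p; then w ∈ L and |w| = 4p ≥ p.
By the pumping lemma, w = xyz with |xy| ≤ p and |y| ≥ 1.
Because |xy| ≤ p and w begins with p copies of a, we have y = a^k with 1 ≤ k ≤ p.
Pump with i = 2: xy^2z = a^{p+k} b^p a^p b^p, of length 4p+k. Suppose this equals vv. The string starts with a and ends with b, so v does too; thus the boundary between the two copies of v is a b→a transition. There is exactly one such transition, at position 2p+k, so |v| = 2p+k and |vv| = 4p+2k ≠ 4p+k since k ≥ 1. So xy^2z ∉ L.
This is a contradiction; hence L is not regular.

a^{p+k} b^p a^p b^p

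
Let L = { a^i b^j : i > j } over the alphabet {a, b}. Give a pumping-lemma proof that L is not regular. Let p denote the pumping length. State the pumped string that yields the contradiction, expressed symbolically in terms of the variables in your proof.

a^{p+1-k} b^p

Assume L is regular. Let p be the pumping length given by the pumping lemma.
Choose w = a^{p+1} b^p ∈ L, with |w| = 2p+1 ≥ p.
By the pumping lemma, w = xyz with |xy| ≤ p and |y| > 0.
Because |xy| ≤ p and w begins with p copies of a, we have y = a^k with 1 ≤ k ≤ p.
Consider xy^0z = xz = a^{p+1-k} b^p. Since k ≥ 1, the a-count p+1-k is at most p, so i > j fails; thus xz ∉ L.
This is a contradiction; hence L is not regular.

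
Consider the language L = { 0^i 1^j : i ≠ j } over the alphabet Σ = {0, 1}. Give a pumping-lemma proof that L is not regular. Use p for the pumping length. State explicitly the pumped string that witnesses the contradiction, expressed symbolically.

0^{p+p!} 1^{p+p!}

Toward a contradiction, assume L is regular with pumping length p.
Choose w = 0^p 1^{p+p!}. Since p ≠ p+p!, w ∈ L; and |w| ≥ p.
The pumping lemma gives a decomposition w = xyz where |xy| ≤ p and |y| ≥ 1.
The first p characters of w are 0's, so xy (and hence y) consists only of 0's. Write y = 0^k, 1 ≤ k ≤ p.
Since 1 ≤ k ≤ p, k divides p!; set t = 1 + p!/k. Then xy^t z has p + (p!/k)·k = p + p! copies of 0. Now the 0-count equals the 1-count, so i ≠ j fails. So xy^t z = 0^{p+p!} 1^{p+p!} ∉ L.
This contradicts the pumping lemma, so L is not regular.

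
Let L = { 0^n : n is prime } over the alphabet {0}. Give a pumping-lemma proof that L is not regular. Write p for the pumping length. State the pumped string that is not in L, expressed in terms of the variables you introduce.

0^{q(1+k)}

Assume L is regular; let p be its pumping constant.
Let q be a prime with q ≥ p+2 (infinitely many primes exist), and take w = 0^q ∈ L with |w| = q ≥ p.
The pumping lemma gives a decomposition w = xyz where |xy| ≤ p and y is nonempty.
Then y = 0^k for some k with 1 ≤ k ≤ p.
Since 1 ≤ k ≤ p, |xz| = q-k. Pump with i = q+1: |xy^{q+1}z| = (q-k)+(q+1)k = q+qk = q(1+k), which is composite (both factors ≥ 2). So xy^{q+1}z = 0^{q(1+k)} ∉ L.
Contradiction. Therefore L is not regular.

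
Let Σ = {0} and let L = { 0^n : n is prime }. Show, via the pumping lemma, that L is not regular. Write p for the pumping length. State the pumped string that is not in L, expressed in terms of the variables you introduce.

Assume L is regular. Let p be the pumping length given by the pumping lemma.
Let q be a prime with q ≥ p+2 (infinitely many primes exist), and take w = 0^q ∈ L with |w| = q ≥ p.
Write w = xyz as guaranteed by the lemma, with |xy| ≤ p and |y| > 0.
Then y = 0^k for some k with 1 ≤ k ≤ p.
Since 1 ≤ k ≤ p, |xz| = q-k. Pump with i = q+1: |xy^{q+1}z| = (q-k)+(q+1)k = q+qk = q(1+k), which is composite (both factors ≥ 2). So xy^{q+1}z = 0^{q(1+k)} ∉ L.
This contradicts the pumping lemma, so L is not regular.

0^{q(1+k)}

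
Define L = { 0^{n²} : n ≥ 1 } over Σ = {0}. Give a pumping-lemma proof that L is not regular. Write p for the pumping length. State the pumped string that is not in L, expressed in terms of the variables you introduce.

Suppose for contradiction that L is regular, and let p be the pumping length.
Take w = 0^{p²} ∈ L with |w| = p² ≥ p.
By the pumping lemma, w = xyz with |xy| ≤ p and |y| ≥ 1.
Then y = 0^k for some k with 1 ≤ k ≤ p.
Pump with i = 2: xy^2z = 0^{p²+k}. Since 1 ≤ k ≤ p, p² < p²+k ≤ p²+p < (p+1)², so p²+k lies strictly between consecutive squares and is not a perfect square. So xy^2z ∉ L.
This contradicts the pumping lemma, so L is not regular.

0^{p²+k}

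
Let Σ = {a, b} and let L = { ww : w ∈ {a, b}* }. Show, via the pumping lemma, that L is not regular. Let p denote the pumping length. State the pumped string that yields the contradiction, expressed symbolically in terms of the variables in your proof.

Assume L is regular. Let p be the pumping length given by the pumping lemma.
Take w = a^p b^p a^p b^p = uu where u = a^pb^p; then w ∈ L and |w| = 4p ≥ p.
By the pumping lemma, w = xyz with |xy| ≤ p and y is nonempty.
Since the first p symbols of w are all a's and |xy| ≤ p, y lies entirely in the leading a-block: y = a^k for some k with 1 ≤ k ≤ p.
Pump with i = 2: xy^2z = a^{p+k} b^p a^p b^p, of length 4p+k. Suppose this equals vv. The string starts with a and ends with b, so v does too; thus the boundary between the two copies of v is a b→a transition. There is exactly one such transition, at position 2p+k, so |v| = 2p+k and |vv| = 4p+2k ≠ 4p+k since k ≥ 1. So xy^2z ∉ L.
This is a contradiction; hence L is not regular.

a^{p+k} b^p a^p b^p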